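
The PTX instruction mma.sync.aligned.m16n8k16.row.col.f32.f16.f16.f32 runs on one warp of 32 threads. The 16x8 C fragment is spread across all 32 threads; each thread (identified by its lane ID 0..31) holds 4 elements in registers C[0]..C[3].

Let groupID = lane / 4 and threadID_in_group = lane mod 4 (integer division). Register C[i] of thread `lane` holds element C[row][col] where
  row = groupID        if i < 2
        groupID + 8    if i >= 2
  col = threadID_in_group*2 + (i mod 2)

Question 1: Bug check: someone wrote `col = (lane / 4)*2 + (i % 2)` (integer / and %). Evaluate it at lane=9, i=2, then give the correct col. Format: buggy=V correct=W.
`(lane / 4)*2 + (i % 2)`[9,2]->4
9: g=2,t=1
[2] (2+8,1*2+0) = (10,2)
col: 4 vs 2

buggy=4 correct=2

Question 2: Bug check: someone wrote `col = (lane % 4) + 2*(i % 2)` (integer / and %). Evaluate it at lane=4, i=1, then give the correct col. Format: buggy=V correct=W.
`(lane % 4) + 2*(i % 2)`[4,1]->2
lane 4->4/4=1, 4 mod 4=0
i=1  r:1+0->1  c:2·0+1->1
col: 2 vs 1

buggy=2 correct=1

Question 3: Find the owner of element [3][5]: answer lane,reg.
r=3⇒gr=3,Rb=0  c=5⇒th=2,odd=1
L=3*4+2=14  i=0*2+1=1

14,1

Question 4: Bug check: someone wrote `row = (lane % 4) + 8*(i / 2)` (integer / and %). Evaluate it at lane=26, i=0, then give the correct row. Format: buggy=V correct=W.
`(lane % 4) + 8*(i / 2)`[26,0]⇒2
lane 26⇒26/4=6, 26 mod 4=2
i=0  r:6+0⇒6  c:2·2+0⇒4
row: 2 vs 6

buggy=2 correct=6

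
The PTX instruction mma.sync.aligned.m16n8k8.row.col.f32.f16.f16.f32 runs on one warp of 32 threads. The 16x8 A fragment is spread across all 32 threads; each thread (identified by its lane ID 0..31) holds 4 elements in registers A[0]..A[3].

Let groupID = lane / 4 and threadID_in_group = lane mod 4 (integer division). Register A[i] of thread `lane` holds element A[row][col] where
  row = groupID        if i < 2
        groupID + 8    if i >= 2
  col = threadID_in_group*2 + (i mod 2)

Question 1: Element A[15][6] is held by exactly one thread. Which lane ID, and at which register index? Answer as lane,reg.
r: 15->gid=7,r8=1  c: 6->tid=3,i&1=0
L=7*4+3=31  i=1*2+0=2

31,2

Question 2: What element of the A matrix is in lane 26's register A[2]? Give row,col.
26: gid=6,tid=2
[2] (6+8,2*2+0) = (14,4)

14,4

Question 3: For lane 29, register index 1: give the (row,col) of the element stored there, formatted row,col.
lane 29: G=7 (29/4), T=1 (29%4)
i=1: r=7+0=7, c=1*2+1=3

7,3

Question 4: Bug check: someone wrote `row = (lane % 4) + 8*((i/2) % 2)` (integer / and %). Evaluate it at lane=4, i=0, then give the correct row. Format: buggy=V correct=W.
buggy=0 correct=1

`(lane % 4) + 8*((i/2) % 2)`[4,0]=>0
lane 4=>4/4=1, 4 mod 4=0
i=0  r:1+0=>1  c:2·0+0=>0
row: 0 vs 1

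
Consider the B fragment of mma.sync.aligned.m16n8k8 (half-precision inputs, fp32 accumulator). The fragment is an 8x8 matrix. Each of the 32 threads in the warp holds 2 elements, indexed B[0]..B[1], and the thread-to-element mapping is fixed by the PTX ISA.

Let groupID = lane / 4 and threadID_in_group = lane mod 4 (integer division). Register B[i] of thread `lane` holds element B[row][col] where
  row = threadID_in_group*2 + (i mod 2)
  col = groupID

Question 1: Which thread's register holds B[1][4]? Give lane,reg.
16,1

c=4->g=4  r=1->t=0,b0=1
L=4*4+0=16  i=1=1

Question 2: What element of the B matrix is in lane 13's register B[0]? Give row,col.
2,3

L=13=>grp=13>>2=3, tig=13&3=1
[0]=>row 1·2+0=2  col grp=3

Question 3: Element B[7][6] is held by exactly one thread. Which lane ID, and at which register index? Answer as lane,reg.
c=6->g=6  r=7->t=3,b0=1
L=6*4+3=27  i=1=1

27,1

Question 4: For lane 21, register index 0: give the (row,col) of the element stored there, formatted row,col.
2,5

lane 21: gr=5 (21/4), th=1 (21%4)
i=0: r=1*2+0=2, c=gr=5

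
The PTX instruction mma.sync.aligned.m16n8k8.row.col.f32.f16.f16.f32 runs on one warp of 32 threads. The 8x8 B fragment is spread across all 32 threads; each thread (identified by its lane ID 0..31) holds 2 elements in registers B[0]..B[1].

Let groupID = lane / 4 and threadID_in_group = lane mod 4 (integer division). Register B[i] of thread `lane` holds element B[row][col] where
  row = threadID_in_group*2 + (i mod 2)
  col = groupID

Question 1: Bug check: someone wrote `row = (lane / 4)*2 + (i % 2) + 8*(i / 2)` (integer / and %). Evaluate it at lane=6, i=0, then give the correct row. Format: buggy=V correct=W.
buggy=2 correct=4

`(lane / 4)*2 + (i % 2) + 8*(i / 2)`[6,0]=>2
6: grp=1,tig=2
[0] (2*2+0,1) = (4,1)
row: 2 vs 4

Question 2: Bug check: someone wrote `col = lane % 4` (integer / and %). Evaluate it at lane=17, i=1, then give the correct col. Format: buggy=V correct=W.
buggy=1 correct=4

`lane % 4`[17,1]=>1
17: grp=4,tig=1
[1] (1*2+1,4) = (3,4)
col: 1 vs 4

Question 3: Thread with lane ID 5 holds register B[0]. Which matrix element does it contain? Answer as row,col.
L=5⇒gr=5>>2=1, th=5&3=1
[0]⇒row 1·2+0=2  col gr=1

2,1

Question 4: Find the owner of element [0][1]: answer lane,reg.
c:1=>grp=1  r:0=>tig=0,lo=0
L=1*4+0=4  i=0=0

4,0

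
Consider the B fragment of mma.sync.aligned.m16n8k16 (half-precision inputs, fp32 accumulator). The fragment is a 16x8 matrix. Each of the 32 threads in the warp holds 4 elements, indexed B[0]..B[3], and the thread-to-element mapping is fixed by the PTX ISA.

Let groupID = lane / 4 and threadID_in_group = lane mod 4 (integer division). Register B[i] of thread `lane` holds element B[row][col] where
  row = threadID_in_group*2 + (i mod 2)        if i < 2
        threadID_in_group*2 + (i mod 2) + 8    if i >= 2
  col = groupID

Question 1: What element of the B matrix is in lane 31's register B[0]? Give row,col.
6,7

L=31⇒gr=31>>2=7, th=31&3=3
[0]⇒row 3·2+0+0=6  col gr=7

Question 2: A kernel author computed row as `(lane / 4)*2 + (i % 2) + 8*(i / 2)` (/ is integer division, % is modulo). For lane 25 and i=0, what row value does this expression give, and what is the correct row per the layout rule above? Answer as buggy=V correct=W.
`(lane / 4)*2 + (i % 2) + 8*(i / 2)`[25,0]=>12
lane 25: grp=6 (25/4), tig=1 (25%4)
i=0: r=1*2+0+0=2, c=grp=6
row: 12 vs 2

buggy=12 correct=2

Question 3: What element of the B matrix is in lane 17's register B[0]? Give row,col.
2,4

17: gid=4,tid=1
[0] (1*2+0+0,4) = (2,4)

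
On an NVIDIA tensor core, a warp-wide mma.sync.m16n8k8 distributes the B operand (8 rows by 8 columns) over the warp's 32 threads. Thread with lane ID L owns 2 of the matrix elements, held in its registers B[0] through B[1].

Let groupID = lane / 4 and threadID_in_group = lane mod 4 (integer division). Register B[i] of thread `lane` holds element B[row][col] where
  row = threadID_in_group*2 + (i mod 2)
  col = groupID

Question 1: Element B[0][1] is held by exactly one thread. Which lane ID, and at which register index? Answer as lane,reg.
c=1⇒gr=1  r=0⇒th=0,odd=0
L=1*4+0=4  i=0=0

4,0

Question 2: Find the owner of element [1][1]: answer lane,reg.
4,1

c=1->g=1  r=1->t=0,b0=1
L=1*4+0=4  i=1=1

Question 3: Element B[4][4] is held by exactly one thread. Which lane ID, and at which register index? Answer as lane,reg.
18,0

c: 4->gid=4  r: 4->tid=2,i&1=0
L=4*4+2=18  i=0=0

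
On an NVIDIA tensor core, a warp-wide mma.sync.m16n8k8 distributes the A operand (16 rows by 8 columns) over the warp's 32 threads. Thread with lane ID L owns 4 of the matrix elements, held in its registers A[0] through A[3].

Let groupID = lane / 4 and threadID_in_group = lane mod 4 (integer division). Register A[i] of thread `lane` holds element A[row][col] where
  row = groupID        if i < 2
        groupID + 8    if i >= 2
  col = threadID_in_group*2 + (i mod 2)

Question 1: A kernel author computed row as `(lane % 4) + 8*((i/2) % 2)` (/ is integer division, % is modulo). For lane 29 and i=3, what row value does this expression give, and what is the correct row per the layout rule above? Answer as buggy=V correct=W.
`(lane % 4) + 8*((i/2) % 2)`[29,3]=>9
L=29=>grp=29>>2=7, tig=29&3=1
[3]=>row 7+8=15  col 1·2+1=3
row: 9 vs 15

buggy=9 correct=15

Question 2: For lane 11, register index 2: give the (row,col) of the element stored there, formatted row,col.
10,6

L=11->gid=11>>2=2, tid=11&3=3
[2]->row 2+8=10  col 3·2+0=6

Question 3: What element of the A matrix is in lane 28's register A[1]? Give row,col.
lane 28: gr=7 (28/4), th=0 (28%4)
i=1: r=7+0=7, c=0*2+1=1

7,1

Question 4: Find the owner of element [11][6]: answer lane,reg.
15,2

r=11⇒gr=3,Rb=1  c=6⇒th=3,odd=0
L=3*4+3=15  i=1*2+0=2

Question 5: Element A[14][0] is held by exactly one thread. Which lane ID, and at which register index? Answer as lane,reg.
24,2

r: 14->gid=6,r8=1  c: 0->tid=0,i&1=0
L=6*4+0=24  i=1*2+0=2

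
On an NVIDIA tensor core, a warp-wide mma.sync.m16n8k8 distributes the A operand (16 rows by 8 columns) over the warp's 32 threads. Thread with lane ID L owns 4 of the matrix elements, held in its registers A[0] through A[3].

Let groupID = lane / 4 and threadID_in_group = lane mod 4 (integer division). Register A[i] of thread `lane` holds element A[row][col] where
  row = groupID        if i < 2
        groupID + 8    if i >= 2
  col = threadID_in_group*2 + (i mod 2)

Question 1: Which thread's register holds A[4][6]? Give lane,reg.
r=4⇒gr=4,Rb=0  c=6⇒th=3,odd=0
L=4*4+3=19  i=0*2+0=0

19,0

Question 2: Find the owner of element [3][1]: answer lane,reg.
r=3⇒gr=3,Rb=0  c=1⇒th=0,odd=1
L=3*4+0=12  i=0*2+1=1

12,1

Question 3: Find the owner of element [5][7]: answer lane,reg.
23,1

r=5⇒gr=5,Rb=0  c=7⇒th=3,odd=1
L=5*4+3=23  i=0*2+1=1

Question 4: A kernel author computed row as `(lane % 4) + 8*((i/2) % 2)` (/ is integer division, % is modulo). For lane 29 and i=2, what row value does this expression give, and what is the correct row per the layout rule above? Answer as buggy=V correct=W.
buggy=9 correct=15

`(lane % 4) + 8*((i/2) % 2)`[29,2]⇒9
lane 29: gr=7 (29/4), th=1 (29%4)
i=2: r=7+8=15, c=1*2+0=2
row: 9 vs 15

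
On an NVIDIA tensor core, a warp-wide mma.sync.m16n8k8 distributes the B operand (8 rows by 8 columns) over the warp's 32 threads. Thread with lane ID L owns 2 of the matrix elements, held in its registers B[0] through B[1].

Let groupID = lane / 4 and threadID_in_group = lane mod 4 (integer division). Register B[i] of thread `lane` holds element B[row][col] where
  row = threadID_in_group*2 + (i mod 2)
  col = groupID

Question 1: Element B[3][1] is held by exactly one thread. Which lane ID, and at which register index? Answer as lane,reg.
5,1

c=1→G=1  r=3→T=1,p=1
L=1*4+1=5  i=1=1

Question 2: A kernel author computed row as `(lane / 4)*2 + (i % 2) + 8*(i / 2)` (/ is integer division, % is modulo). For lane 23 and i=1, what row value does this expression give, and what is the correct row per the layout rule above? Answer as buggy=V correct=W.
buggy=11 correct=7

`(lane / 4)*2 + (i % 2) + 8*(i / 2)`[23,1]⇒11
lane 23: gr=5 (23/4), th=3 (23%4)
i=1: r=3*2+1=7, c=gr=5
row: 11 vs 7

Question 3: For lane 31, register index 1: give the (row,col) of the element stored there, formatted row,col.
lane 31: gr=7 (31/4), th=3 (31%4)
i=1: r=3*2+1=7, c=gr=7

7,7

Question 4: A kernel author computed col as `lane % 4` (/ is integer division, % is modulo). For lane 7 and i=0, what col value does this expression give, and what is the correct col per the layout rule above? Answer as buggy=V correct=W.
buggy=3 correct=1

`lane % 4`[7,0]->3
lane 7: g=1 (7/4), t=3 (7%4)
i=0: r=3*2+0=6, c=g=1
col: 3 vs 1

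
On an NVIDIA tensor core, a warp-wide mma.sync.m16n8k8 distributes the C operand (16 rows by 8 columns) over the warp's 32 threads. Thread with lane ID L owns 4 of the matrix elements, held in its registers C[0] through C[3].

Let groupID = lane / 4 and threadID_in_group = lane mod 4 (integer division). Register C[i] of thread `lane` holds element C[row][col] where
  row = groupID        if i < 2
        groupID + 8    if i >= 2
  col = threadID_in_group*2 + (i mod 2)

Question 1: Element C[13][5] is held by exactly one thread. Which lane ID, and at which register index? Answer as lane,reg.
22,3

r=13⇒gr=5,Rb=1  c=5⇒th=2,odd=1
L=5*4+2=22  i=1*2+1=3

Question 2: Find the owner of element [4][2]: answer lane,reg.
17,0

r=4→G=4,rhi=0  c=2→T=1,p=0
L=4*4+1=17  i=0*2+0=0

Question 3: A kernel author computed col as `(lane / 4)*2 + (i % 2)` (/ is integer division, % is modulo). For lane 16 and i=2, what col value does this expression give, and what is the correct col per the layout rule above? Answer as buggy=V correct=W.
`(lane / 4)*2 + (i % 2)`[16,2]→8
L=16→G=16>>2=4, T=16&3=0
[2]→row 4+8=12  col 0·2+0=0
col: 8 vs 0

buggy=8 correct=0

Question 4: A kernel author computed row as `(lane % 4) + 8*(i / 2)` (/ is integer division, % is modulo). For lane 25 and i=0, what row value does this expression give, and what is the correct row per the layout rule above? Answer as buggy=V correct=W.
`(lane % 4) + 8*(i / 2)`[25,0]=>1
25: grp=6,tig=1
[0] (6+0,1*2+0) = (6,2)
row: 1 vs 6

buggy=1 correct=6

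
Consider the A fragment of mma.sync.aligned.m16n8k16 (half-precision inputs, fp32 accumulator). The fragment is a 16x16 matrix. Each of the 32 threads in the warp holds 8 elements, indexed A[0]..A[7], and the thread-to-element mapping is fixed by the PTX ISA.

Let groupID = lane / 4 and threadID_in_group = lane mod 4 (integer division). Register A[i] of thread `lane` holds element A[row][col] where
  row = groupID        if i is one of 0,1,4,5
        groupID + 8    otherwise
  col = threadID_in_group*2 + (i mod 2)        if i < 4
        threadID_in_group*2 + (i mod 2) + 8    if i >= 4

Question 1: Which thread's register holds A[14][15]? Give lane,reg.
r=14⇒gr=6,Rb=1  c=15⇒Cb=1,th=3,odd=1
L=6*4+3=27  i=1*4+1*2+1=7

27,7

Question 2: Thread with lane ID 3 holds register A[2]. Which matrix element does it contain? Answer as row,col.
8,6

lane 3: grp=0 (3/4), tig=3 (3%4)
i=2: r=0+8=8, c=3*2+0+0=6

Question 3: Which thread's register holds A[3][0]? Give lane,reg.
r: 3->gid=3,r8=0  c: 0->c8=0,tid=0,i&1=0
L=3*4+0=12  i=0*4+0*2+0=0

12,0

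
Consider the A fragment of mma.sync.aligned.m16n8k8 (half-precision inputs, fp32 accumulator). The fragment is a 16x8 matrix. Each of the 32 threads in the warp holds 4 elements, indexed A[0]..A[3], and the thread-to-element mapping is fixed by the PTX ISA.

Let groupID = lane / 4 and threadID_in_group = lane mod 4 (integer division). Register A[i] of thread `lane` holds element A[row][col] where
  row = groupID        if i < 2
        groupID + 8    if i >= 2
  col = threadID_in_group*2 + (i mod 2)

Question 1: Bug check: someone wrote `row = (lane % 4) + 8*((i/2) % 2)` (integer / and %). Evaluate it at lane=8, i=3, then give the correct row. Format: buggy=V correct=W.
buggy=8 correct=10

`(lane % 4) + 8*((i/2) % 2)`[8,3]⇒8
L=8⇒gr=8>>2=2, th=8&3=0
[3]⇒row 2+8=10  col 0·2+1=1
row: 8 vs 10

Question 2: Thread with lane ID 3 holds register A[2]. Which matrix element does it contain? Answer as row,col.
L=3->g=3>>2=0, t=3&3=3
[2]->row 0+8=8  col 3·2+0=6

8,6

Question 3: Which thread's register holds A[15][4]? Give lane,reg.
30,2

r=15→G=7,rhi=1  c=4→T=2,p=0
L=7*4+2=30  i=1*2+0=2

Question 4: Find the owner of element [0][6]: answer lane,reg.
r: 0->gid=0,r8=0  c: 6->tid=3,i&1=0
L=0*4+3=3  i=0*2+0=0

3,0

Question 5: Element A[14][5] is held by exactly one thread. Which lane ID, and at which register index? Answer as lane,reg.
r=14⇒gr=6,Rb=1  c=5⇒th=2,odd=1
L=6*4+2=26  i=1*2+1=3

26,3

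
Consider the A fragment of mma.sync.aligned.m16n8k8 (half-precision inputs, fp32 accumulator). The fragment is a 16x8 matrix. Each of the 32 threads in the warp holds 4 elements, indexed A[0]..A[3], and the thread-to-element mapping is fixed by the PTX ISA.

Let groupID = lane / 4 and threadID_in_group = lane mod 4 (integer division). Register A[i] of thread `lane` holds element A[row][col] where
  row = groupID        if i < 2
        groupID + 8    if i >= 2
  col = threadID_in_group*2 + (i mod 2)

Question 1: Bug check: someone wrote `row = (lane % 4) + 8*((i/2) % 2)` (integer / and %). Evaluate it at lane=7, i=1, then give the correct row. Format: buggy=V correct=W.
buggy=3 correct=1

`(lane % 4) + 8*((i/2) % 2)`[7,1]->3
lane 7: g=1 (7/4), t=3 (7%4)
i=1: r=1+0=1, c=3*2+1=7
row: 3 vs 1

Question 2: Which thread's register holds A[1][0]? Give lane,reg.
4,0

r:1=>grp=1,rB=0  c:0=>tig=0,lo=0
L=1*4+0=4  i=0*2+0=0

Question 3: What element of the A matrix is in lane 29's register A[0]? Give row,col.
7,2

29: grp=7,tig=1
[0] (7+0,1*2+0) = (7,2)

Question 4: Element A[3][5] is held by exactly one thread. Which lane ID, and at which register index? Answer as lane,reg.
r=3->g=3,rb=0  c=5->t=2,b0=1
L=3*4+2=14  i=0*2+1=1

14,1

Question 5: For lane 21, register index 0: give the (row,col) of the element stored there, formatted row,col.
lane 21: gr=5 (21/4), th=1 (21%4)
i=0: r=5+0=5, c=1*2+0=2

5,2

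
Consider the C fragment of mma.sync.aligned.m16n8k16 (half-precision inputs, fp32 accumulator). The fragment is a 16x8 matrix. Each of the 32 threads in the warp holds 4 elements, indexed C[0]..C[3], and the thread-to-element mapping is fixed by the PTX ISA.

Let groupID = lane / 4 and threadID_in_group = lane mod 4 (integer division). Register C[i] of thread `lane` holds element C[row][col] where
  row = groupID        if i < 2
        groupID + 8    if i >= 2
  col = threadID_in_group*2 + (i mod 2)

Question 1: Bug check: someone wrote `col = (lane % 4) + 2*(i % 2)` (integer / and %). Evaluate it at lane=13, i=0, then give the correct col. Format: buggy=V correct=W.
`(lane % 4) + 2*(i % 2)`[13,0]->1
lane 13->13/4=3, 13 mod 4=1
i=0  r:3+0->3  c:2·1+0->2
col: 1 vs 2

buggy=1 correct=2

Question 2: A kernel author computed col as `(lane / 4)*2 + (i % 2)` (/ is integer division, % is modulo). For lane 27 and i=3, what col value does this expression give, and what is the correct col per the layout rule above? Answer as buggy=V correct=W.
`(lane / 4)*2 + (i % 2)`[27,3]->13
lane 27->27/4=6, 27 mod 4=3
i=3  r:6+8->14  c:2·3+1->7
col: 13 vs 7

buggy=13 correct=7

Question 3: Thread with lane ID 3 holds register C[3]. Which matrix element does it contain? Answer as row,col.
lane 3: g=0 (3/4), t=3 (3%4)
i=3: r=0+8=8, c=3*2+1=7

8,7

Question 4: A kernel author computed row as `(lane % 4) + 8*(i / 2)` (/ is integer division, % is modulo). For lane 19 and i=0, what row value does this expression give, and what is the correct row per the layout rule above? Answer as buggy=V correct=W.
`(lane % 4) + 8*(i / 2)`[19,0]=>3
L=19=>grp=19>>2=4, tig=19&3=3
[0]=>row 4+0=4  col 3·2+0=6
row: 3 vs 4

buggy=3 correct=4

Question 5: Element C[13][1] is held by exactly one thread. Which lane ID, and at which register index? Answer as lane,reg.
20,3

r=13⇒gr=5,Rb=1  c=1⇒th=0,odd=1
L=5*4+0=20  i=1*2+1=3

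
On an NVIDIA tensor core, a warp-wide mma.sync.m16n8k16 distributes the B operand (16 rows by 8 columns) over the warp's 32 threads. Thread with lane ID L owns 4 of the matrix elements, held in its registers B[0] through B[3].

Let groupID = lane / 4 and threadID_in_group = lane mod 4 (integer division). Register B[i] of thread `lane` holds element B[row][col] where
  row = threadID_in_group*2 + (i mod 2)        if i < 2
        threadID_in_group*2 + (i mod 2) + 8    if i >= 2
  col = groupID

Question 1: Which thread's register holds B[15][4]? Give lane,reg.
c=4->g=4  r=15->rb=1,t=3,b0=1
L=4*4+3=19  i=1*2+1=3

19,3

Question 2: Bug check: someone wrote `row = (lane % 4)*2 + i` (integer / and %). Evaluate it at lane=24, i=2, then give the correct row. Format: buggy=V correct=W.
buggy=2 correct=8

`(lane % 4)*2 + i`[24,2]->2
lane 24->24/4=6, 24 mod 4=0
i=2  r:2·0+0+8->8  c:6
row: 2 vs 8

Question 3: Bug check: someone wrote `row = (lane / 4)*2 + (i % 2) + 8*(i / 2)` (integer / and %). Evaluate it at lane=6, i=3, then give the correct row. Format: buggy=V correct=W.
`(lane / 4)*2 + (i % 2) + 8*(i / 2)`[6,3]=>11
6: grp=1,tig=2
[3] (2*2+1+8,1) = (13,1)
row: 11 vs 13

buggy=11 correct=13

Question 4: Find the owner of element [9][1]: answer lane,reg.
c=1→G=1  r=9→rhi=1,T=0,p=1
L=1*4+0=4  i=1*2+1=3

4,3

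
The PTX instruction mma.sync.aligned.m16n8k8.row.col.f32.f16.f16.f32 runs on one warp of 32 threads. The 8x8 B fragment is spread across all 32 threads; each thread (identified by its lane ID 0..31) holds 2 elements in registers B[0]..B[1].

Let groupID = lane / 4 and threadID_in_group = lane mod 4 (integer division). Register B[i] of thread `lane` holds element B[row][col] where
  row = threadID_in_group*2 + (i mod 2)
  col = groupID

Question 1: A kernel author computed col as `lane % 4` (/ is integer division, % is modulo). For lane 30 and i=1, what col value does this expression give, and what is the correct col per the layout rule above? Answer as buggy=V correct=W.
`lane % 4`[30,1]=>2
L=30=>grp=30>>2=7, tig=30&3=2
[1]=>row 2·2+1=5  col grp=7
col: 2 vs 7

buggy=2 correct=7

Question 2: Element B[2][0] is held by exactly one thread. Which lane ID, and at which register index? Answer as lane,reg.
c:0=>grp=0  r:2=>tig=1,lo=0
L=0*4+1=1  i=0=0

1,0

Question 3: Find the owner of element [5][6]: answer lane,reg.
26,1

c=6→G=6  r=5→T=2,p=1
L=6*4+2=26  i=1=1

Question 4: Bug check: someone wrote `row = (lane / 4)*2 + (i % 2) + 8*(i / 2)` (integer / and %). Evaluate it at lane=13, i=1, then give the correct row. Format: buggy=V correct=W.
`(lane / 4)*2 + (i % 2) + 8*(i / 2)`[13,1]=>7
lane 13=>13/4=3, 13 mod 4=1
i=1  r:2·1+1=>3  c:3
row: 7 vs 3

buggy=7 correct=3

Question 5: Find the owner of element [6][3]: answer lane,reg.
15,0

c:3=>grp=3  r:6=>tig=3,lo=0
L=3*4+3=15  i=0=0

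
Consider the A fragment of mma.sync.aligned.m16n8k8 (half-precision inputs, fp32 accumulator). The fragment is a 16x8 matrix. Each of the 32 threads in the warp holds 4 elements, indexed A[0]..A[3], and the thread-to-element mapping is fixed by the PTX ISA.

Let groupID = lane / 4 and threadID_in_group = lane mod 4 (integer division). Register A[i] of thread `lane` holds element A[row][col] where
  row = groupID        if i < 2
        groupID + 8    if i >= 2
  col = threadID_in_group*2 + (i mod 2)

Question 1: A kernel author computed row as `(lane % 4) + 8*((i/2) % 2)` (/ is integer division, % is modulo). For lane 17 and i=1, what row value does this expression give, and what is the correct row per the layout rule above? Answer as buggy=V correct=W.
buggy=1 correct=4

`(lane % 4) + 8*((i/2) % 2)`[17,1]⇒1
lane 17: gr=4 (17/4), th=1 (17%4)
i=1: r=4+0=4, c=1*2+1=3
row: 1 vs 4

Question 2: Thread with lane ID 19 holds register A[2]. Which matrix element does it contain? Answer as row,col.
lane 19→19/4=4, 19 mod 4=3
i=2  r:4+8→12  c:2·3+0→6

12,6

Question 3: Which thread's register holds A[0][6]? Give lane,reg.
3,0

r: 0->gid=0,r8=0  c: 6->tid=3,i&1=0
L=0*4+3=3  i=0*2+0=0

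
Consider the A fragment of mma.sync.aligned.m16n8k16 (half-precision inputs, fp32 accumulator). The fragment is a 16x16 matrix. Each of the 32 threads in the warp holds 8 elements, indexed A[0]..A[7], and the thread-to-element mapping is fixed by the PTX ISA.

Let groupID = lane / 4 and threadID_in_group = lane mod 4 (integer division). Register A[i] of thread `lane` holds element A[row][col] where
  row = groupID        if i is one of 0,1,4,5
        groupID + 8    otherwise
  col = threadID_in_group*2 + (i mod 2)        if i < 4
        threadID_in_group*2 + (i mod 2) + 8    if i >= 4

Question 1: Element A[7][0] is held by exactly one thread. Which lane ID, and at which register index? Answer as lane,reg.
28,0

r=7⇒gr=7,Rb=0  c=0⇒Cb=0,th=0,odd=0
L=7*4+0=28  i=0*4+0*2+0=0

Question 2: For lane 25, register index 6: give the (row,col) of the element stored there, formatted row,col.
25: grp=6,tig=1
[6] (6+8,1*2+0+8) = (14,10)

14,10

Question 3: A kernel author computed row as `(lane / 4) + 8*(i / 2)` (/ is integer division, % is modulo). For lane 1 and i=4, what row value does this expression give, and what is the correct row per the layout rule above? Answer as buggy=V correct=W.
`(lane / 4) + 8*(i / 2)`[1,4]->16
lane 1->1/4=0, 1 mod 4=1
i=4  r:0+0->0  c:2·1+0+8->10
row: 16 vs 0

buggy=16 correct=0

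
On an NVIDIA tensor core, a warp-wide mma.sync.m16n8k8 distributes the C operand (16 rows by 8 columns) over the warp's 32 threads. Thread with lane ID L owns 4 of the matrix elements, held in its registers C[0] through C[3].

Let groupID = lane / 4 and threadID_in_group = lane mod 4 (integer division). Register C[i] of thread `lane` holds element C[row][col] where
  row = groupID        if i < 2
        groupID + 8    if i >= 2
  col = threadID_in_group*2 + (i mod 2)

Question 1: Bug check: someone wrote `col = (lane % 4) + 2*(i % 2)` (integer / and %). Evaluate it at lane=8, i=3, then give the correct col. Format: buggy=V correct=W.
buggy=2 correct=1

`(lane % 4) + 2*(i % 2)`[8,3]->2
lane 8->8/4=2, 8 mod 4=0
i=3  r:2+8->10  c:2·0+1->1
col: 2 vs 1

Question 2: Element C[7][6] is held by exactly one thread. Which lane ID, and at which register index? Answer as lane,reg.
31,0

r:7=>grp=7,rB=0  c:6=>tig=3,lo=0
L=7*4+3=31  i=0*2+0=0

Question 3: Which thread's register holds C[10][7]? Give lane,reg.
11,3

r=10->g=2,rb=1  c=7->t=3,b0=1
L=2*4+3=11  i=1*2+1=3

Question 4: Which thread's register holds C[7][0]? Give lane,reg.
r: 7->gid=7,r8=0  c: 0->tid=0,i&1=0
L=7*4+0=28  i=0*2+0=0

28,0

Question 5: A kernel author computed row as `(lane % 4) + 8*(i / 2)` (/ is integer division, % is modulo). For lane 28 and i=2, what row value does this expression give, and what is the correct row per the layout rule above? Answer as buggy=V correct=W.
buggy=8 correct=15

`(lane % 4) + 8*(i / 2)`[28,2]→8
28: G=7,T=0
[2] (7+8,0*2+0) = (15,0)
row: 8 vs 15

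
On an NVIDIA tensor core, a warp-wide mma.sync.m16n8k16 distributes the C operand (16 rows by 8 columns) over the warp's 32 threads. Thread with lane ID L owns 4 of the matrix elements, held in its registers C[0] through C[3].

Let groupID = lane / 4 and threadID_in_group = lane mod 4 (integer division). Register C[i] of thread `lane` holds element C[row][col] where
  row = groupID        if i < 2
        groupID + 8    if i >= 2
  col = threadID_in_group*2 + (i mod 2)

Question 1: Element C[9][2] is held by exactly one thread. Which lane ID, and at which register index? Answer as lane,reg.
r=9⇒gr=1,Rb=1  c=2⇒th=1,odd=0
L=1*4+1=5  i=1*2+0=2

5,2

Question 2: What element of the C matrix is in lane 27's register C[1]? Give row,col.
6,7

L=27→G=27>>2=6, T=27&3=3
[1]→row 6+0=6  col 3·2+1=7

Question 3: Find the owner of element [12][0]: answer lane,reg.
r=12->g=4,rb=1  c=0->t=0,b0=0
L=4*4+0=16  i=1*2+0=2

16,2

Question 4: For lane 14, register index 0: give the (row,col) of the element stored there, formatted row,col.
lane 14: G=3 (14/4), T=2 (14%4)
i=0: r=3+0=3, c=2*2+0=4

3,4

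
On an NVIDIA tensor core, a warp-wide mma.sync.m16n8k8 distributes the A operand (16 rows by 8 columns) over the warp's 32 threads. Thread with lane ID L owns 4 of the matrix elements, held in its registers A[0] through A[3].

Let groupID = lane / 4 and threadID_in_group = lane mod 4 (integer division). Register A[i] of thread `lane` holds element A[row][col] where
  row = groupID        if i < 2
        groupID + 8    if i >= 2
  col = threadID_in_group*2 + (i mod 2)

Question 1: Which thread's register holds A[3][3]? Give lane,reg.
13,1

r=3→G=3,rhi=0  c=3→T=1,p=1
L=3*4+1=13  i=0*2+1=1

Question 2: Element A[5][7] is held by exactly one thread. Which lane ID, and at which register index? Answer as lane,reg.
r=5→G=5,rhi=0  c=7→T=3,p=1
L=5*4+3=23  i=0*2+1=1

23,1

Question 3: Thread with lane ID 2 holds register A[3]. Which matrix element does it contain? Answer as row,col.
8,5

2: g=0,t=2
[3] (0+8,2*2+1) = (8,5)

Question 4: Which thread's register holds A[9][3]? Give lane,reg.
5,3

r:9=>grp=1,rB=1  c:3=>tig=1,lo=1
L=1*4+1=5  i=1*2+1=3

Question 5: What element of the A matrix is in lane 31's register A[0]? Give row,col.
lane 31: grp=7 (31/4), tig=3 (31%4)
i=0: r=7+0=7, c=3*2+0=6

7,6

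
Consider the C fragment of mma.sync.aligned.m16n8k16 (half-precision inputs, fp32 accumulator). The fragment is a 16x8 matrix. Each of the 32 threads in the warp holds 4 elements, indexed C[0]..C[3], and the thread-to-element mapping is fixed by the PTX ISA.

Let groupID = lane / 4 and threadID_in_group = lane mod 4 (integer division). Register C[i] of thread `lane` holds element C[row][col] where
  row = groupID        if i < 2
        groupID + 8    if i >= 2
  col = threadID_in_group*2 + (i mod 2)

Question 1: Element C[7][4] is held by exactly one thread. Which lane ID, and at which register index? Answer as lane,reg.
30,0

r:7=>grp=7,rB=0  c:4=>tig=2,lo=0
L=7*4+2=30  i=0*2+0=0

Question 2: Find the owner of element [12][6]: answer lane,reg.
19,2

r=12->g=4,rb=1  c=6->t=3,b0=0
L=4*4+3=19  i=1*2+0=2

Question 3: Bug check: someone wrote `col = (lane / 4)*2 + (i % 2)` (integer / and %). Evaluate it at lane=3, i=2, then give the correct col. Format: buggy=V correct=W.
buggy=0 correct=6

`(lane / 4)*2 + (i % 2)`[3,2]->0
L=3->gid=3>>2=0, tid=3&3=3
[2]->row 0+8=8  col 3·2+0=6
col: 0 vs 6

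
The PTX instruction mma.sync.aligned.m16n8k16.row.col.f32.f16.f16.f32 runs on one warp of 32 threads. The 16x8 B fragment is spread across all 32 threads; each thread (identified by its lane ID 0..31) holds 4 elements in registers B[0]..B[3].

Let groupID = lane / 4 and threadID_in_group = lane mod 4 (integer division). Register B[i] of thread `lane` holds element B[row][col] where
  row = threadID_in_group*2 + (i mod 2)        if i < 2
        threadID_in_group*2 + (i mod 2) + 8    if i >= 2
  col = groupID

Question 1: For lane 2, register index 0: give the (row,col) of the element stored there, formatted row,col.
lane 2: G=0 (2/4), T=2 (2%4)
i=0: r=2*2+0+0=4, c=G=0

4,0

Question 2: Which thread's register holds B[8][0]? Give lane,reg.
c=0⇒gr=0  r=8⇒Rb=1,th=0,odd=0
L=0*4+0=0  i=1*2+0=2

0,2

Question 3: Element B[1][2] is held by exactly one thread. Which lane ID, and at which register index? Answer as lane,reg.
8,1

c=2->g=2  r=1->rb=0,t=0,b0=1
L=2*4+0=8  i=0*2+1=1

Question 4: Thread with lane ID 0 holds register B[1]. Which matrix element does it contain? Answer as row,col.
lane 0: G=0 (0/4), T=0 (0%4)
i=1: r=0*2+1+0=1, c=G=0

1,0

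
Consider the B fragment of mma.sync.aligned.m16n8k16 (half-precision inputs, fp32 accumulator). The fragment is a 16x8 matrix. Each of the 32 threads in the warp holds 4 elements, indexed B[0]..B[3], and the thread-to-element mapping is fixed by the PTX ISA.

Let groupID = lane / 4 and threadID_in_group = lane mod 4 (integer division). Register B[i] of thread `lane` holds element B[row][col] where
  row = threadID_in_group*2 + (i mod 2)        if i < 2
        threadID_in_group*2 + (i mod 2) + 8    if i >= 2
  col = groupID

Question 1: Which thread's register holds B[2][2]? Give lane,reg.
c=2->g=2  r=2->rb=0,t=1,b0=0
L=2*4+1=9  i=0*2+0=0

9,0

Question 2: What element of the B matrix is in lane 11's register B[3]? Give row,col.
lane 11: gr=2 (11/4), th=3 (11%4)
i=3: r=3*2+1+8=15, c=gr=2

15,2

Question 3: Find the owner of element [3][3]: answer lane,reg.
13,1

c=3⇒gr=3  r=3⇒Rb=0,th=1,odd=1
L=3*4+1=13  i=0*2+1=1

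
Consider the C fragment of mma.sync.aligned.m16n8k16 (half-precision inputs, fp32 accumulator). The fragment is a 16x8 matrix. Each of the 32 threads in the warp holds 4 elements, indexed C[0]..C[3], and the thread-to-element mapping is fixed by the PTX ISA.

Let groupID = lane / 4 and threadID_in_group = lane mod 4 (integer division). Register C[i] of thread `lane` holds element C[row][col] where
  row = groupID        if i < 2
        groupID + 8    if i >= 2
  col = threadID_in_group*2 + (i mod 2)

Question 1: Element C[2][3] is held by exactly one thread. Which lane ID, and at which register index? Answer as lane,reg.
9,1

r:2=>grp=2,rB=0  c:3=>tig=1,lo=1
L=2*4+1=9  i=0*2+1=1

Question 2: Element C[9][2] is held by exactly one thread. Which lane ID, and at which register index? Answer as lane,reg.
r=9→G=1,rhi=1  c=2→T=1,p=0
L=1*4+1=5  i=1*2+0=2

5,2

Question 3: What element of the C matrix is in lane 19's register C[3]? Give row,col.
L=19⇒gr=19>>2=4, th=19&3=3
[3]⇒row 4+8=12  col 3·2+1=7

12,7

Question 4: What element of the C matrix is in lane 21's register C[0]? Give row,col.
21: G=5,T=1
[0] (5+0,1*2+0) = (5,2)

5,2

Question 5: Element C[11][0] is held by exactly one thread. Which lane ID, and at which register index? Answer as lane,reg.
r=11->g=3,rb=1  c=0->t=0,b0=0
L=3*4+0=12  i=1*2+0=2

12,2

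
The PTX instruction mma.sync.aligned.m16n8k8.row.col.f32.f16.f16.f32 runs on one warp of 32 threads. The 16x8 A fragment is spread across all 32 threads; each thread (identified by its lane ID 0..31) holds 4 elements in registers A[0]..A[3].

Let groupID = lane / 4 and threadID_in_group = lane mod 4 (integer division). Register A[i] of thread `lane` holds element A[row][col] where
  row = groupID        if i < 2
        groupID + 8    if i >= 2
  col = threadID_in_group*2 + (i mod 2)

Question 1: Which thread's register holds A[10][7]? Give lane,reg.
r=10⇒gr=2,Rb=1  c=7⇒th=3,odd=1
L=2*4+3=11  i=1*2+1=3

11,3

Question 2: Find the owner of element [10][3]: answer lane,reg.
r=10⇒gr=2,Rb=1  c=3⇒th=1,odd=1
L=2*4+1=9  i=1*2+1=3

9,3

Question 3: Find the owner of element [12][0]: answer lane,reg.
r: 12->gid=4,r8=1  c: 0->tid=0,i&1=0
L=4*4+0=16  i=1*2+0=2

16,2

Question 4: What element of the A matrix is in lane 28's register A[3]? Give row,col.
lane 28→28/4=7, 28 mod 4=0
i=3  r:7+8→15  c:2·0+1→1

15,1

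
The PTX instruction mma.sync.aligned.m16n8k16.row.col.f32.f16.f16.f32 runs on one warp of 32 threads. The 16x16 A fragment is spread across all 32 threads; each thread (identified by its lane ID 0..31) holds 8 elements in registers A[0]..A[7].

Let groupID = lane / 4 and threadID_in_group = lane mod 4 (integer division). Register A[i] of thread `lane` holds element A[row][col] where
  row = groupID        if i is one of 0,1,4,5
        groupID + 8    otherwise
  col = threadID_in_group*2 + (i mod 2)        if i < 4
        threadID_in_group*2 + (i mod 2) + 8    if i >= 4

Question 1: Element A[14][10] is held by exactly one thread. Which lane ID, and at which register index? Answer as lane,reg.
25,6

r:14=>grp=6,rB=1  c:10=>cB=1,tig=1,lo=0
L=6*4+1=25  i=1*4+1*2+0=6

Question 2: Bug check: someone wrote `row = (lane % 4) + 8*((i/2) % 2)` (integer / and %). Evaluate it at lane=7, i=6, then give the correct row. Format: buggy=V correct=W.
buggy=11 correct=9

`(lane % 4) + 8*((i/2) % 2)`[7,6]=>11
lane 7=>7/4=1, 7 mod 4=3
i=6  r:1+8=>9  c:2·3+0+8=>14
row: 11 vs 9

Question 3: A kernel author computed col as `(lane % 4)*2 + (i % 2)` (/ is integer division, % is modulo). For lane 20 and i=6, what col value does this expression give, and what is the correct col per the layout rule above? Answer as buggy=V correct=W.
buggy=0 correct=8

`(lane % 4)*2 + (i % 2)`[20,6]=>0
L=20=>grp=20>>2=5, tig=20&3=0
[6]=>row 5+8=13  col 0·2+0+8=8
col: 0 vs 8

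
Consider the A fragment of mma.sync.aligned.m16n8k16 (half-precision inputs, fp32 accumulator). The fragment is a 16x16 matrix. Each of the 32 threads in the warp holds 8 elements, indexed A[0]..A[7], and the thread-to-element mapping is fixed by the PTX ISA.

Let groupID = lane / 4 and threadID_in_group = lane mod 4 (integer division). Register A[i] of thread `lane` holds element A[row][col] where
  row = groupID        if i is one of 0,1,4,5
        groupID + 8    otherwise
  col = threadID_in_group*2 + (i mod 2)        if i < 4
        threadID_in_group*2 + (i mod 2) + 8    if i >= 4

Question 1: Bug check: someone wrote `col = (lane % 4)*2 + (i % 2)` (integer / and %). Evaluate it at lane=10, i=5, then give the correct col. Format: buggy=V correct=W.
buggy=5 correct=13

`(lane % 4)*2 + (i % 2)`[10,5]=>5
lane 10: grp=2 (10/4), tig=2 (10%4)
i=5: r=2+0=2, c=2*2+1+8=13
col: 5 vs 13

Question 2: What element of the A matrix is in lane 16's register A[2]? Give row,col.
L=16→G=16>>2=4, T=16&3=0
[2]→row 4+8=12  col 0·2+0+0=0

12,0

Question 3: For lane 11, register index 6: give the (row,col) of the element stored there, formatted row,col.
10,14

L=11→G=11>>2=2, T=11&3=3
[6]→row 2+8=10  col 3·2+0+8=14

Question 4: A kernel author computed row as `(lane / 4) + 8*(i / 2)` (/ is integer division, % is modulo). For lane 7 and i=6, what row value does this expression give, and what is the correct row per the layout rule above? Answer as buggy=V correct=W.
buggy=25 correct=9

`(lane / 4) + 8*(i / 2)`[7,6]->25
7: g=1,t=3
[6] (1+8,3*2+0+8) = (9,14)
row: 25 vs 9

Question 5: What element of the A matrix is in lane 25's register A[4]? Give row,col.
6,10

L=25->gid=25>>2=6, tid=25&3=1
[4]->row 6+0=6  col 1·2+0+8=10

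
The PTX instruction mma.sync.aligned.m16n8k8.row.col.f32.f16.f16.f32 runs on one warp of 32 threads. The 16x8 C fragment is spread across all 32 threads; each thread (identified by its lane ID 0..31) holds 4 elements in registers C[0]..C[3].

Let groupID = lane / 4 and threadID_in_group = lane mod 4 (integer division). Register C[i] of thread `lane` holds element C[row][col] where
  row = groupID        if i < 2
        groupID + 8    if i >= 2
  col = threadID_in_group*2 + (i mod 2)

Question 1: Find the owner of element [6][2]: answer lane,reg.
25,0

r=6→G=6,rhi=0  c=2→T=1,p=0
L=6*4+1=25  i=0*2+0=0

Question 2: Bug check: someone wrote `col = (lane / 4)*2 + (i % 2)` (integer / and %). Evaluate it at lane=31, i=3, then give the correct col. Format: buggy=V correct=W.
buggy=15 correct=7

`(lane / 4)*2 + (i % 2)`[31,3]=>15
lane 31: grp=7 (31/4), tig=3 (31%4)
i=3: r=7+8=15, c=3*2+1=7
col: 15 vs 7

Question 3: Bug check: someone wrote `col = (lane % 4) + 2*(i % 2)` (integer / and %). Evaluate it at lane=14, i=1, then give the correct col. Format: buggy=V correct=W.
`(lane % 4) + 2*(i % 2)`[14,1]→4
14: G=3,T=2
[1] (3+0,2*2+1) = (3,5)
col: 4 vs 5

buggy=4 correct=5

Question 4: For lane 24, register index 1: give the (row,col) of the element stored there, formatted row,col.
24: grp=6,tig=0
[1] (6+0,0*2+1) = (6,1)

6,1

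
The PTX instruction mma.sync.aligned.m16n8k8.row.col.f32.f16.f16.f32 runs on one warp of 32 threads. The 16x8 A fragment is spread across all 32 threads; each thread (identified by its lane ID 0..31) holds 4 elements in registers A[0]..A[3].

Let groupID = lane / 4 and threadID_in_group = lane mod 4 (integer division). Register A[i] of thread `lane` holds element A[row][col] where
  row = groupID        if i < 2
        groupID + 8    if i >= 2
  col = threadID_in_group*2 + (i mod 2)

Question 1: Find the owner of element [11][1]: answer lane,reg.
12,3

r: 11->gid=3,r8=1  c: 1->tid=0,i&1=1
L=3*4+0=12  i=1*2+1=3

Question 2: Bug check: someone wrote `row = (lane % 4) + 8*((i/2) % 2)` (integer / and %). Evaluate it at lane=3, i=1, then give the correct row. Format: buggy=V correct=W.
`(lane % 4) + 8*((i/2) % 2)`[3,1]→3
lane 3: G=0 (3/4), T=3 (3%4)
i=1: r=0+0=0, c=3*2+1=7
row: 3 vs 0

buggy=3 correct=0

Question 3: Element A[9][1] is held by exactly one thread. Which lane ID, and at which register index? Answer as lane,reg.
r:9=>grp=1,rB=1  c:1=>tig=0,lo=1
L=1*4+0=4  i=1*2+1=3

4,3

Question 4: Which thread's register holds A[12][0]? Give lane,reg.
r=12->g=4,rb=1  c=0->t=0,b0=0
L=4*4+0=16  i=1*2+0=2

16,2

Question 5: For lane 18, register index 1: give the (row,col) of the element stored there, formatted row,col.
18: g=4,t=2
[1] (4+0,2*2+1) = (4,5)

4,5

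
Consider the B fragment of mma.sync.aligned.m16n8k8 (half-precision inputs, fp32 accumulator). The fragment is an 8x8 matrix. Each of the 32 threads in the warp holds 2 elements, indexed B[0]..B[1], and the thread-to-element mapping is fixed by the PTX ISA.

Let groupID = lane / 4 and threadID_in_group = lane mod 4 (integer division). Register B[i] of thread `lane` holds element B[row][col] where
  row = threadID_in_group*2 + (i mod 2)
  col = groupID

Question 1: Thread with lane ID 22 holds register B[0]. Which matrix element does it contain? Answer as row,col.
lane 22->22/4=5, 22 mod 4=2
i=0  r:2·2+0->4  c:5

4,5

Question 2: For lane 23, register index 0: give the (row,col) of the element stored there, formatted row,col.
6,5

L=23⇒gr=23>>2=5, th=23&3=3
[0]⇒row 3·2+0=6  col gr=5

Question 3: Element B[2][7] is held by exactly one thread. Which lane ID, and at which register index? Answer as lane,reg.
29,0

c=7⇒gr=7  r=2⇒th=1,odd=0
L=7*4+1=29  i=0=0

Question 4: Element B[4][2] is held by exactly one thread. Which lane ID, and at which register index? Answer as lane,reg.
c=2→G=2  r=4→T=2,p=0
L=2*4+2=10  i=0=0

10,0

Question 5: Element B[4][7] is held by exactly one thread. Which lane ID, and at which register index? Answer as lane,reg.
c: 7->gid=7  r: 4->tid=2,i&1=0
L=7*4+2=30  i=0=0

30,0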